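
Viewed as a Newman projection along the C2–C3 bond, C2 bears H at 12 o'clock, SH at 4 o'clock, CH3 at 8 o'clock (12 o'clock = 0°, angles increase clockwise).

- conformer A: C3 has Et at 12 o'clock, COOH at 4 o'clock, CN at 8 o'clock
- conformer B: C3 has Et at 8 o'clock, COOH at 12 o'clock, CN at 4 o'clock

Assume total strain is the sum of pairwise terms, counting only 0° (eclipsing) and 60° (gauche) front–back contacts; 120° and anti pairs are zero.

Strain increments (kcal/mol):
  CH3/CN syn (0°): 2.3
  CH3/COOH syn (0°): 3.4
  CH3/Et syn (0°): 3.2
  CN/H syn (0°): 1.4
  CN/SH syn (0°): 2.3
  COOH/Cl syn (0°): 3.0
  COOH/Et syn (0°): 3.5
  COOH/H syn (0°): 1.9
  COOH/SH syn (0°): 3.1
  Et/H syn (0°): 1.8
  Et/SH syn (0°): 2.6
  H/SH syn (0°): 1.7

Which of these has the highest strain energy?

B

A (eclipsed): H(0°)/Et(0°) eclipsed 1.8; SH(120°)/COOH(120°) eclipsed 3.1; CH3(240°)/CN(240°) eclipsed 2.3 → 7.2 kcal/mol.
B (eclipsed): H(0°)/COOH(0°) eclipsed 1.9; SH(120°)/CN(120°) eclipsed 2.3; CH3(240°)/Et(240°) eclipsed 3.2 → 7.4 kcal/mol.
B has the highest total (7.4 kcal/mol).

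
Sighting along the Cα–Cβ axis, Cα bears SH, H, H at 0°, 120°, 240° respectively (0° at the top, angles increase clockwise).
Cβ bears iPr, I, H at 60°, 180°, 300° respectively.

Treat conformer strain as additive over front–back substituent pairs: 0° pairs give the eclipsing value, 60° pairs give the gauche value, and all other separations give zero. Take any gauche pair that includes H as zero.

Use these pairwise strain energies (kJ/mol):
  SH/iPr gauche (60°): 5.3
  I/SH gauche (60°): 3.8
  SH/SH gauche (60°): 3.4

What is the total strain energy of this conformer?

5.3 kJ/mol

This conformer is staggered. SH at 0° is gauche with iPr at 60° (5.3). Total 5.3 kJ/mol.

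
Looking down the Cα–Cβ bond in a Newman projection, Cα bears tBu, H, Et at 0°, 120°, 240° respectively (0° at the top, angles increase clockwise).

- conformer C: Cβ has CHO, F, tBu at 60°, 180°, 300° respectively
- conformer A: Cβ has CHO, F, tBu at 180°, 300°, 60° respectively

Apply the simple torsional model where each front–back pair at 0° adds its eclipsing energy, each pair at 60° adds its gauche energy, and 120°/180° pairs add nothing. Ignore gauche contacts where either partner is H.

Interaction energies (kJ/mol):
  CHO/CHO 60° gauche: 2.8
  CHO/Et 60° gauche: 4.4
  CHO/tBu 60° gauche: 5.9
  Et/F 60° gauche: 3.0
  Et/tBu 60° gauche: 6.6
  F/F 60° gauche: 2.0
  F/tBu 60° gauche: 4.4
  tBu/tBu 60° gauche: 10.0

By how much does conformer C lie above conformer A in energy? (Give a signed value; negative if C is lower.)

+3.7 kJ/mol

C (staggered): tBu(0°)/CHO(60°) gauche 5.9; tBu(0°)/tBu(300°) gauche 10.0; Et(240°)/F(180°) gauche 3.0; Et(240°)/tBu(300°) gauche 6.6 → 25.5 kJ/mol.
A (staggered): tBu(0°)/F(300°) gauche 4.4; tBu(0°)/tBu(60°) gauche 10.0; Et(240°)/CHO(180°) gauche 4.4; Et(240°)/F(300°) gauche 3.0 → 21.8 kJ/mol.
E(C) − E(A) = 25.5 − 21.8 = +3.7 kJ/mol.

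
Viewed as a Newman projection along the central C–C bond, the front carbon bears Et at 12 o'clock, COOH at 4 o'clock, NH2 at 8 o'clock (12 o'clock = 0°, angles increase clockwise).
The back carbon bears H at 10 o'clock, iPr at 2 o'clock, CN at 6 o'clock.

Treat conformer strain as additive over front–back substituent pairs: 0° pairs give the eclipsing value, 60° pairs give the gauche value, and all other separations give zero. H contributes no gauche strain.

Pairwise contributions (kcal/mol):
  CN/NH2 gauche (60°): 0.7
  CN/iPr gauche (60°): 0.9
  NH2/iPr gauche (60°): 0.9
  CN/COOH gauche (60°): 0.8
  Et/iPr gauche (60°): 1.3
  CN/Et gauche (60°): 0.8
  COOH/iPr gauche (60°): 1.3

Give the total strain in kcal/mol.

4.1 kcal/mol

This conformer (staggered): Et–iPr gauche, COOH–iPr gauche, COOH–CN gauche, NH2–CN gauche; 1.3 + 1.3 + 0.8 + 0.7 = 4.1 kcal/mol.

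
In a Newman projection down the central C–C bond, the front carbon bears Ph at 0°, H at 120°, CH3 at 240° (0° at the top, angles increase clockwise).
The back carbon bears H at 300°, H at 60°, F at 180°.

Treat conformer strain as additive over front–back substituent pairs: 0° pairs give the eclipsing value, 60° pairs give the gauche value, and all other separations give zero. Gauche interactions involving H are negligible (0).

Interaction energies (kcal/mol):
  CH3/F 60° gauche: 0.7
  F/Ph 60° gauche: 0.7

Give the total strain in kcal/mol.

0.7 kcal/mol

This conformer (staggered): CH3(240°)/F(180°) gauche 0.7 → 0.7 kcal/mol.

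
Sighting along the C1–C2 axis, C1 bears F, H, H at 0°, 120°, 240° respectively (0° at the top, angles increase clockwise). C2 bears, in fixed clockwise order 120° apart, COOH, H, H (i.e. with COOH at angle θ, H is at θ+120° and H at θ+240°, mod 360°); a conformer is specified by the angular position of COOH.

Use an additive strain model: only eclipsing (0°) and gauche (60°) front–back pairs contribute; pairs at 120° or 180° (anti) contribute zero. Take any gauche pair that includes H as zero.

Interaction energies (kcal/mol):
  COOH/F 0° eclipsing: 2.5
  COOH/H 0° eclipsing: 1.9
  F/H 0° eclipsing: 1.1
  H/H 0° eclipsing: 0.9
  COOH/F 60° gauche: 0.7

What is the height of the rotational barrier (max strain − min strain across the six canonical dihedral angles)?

4.3 kcal/mol

COOH at 0° (eclipsed): F–COOH eclipsed, H–H eclipsed, H–H eclipsed; 2.5 + 0.9 + 0.9 = 4.3 kcal/mol.
COOH at 60° (staggered): F–COOH gauche; 0.7 = 0.7 kcal/mol.
COOH at 120° (eclipsed): F–H eclipsed, H–COOH eclipsed, H–H eclipsed; 1.1 + 1.9 + 0.9 = 3.9 kcal/mol.
COOH at 180° (staggered): no non-H gauche contacts → 0.0 kcal/mol.
COOH at 240° (eclipsed): F–H eclipsed, H–H eclipsed, H–COOH eclipsed; 1.1 + 0.9 + 1.9 = 3.9 kcal/mol.
COOH at 300° (staggered): F–COOH gauche; 0.7 = 0.7 kcal/mol.
Max at 0° (4.3 kcal/mol), min at 180° (0.0 kcal/mol); barrier = 4.3 kcal/mol.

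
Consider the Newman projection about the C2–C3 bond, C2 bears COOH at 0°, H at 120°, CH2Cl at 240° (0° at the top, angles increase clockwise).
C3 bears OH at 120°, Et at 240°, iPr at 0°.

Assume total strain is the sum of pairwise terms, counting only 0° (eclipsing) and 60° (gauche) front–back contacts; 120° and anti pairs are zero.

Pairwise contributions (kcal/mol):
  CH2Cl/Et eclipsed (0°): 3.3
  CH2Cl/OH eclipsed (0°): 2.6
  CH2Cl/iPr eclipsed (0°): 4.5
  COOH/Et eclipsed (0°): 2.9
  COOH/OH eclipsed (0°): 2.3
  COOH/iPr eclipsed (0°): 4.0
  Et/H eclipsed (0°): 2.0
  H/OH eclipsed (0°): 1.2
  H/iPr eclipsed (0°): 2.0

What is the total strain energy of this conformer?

This conformer (eclipsed): COOH–iPr eclipsed, H–OH eclipsed, CH2Cl–Et eclipsed; 4.0 + 1.2 + 3.3 = 8.5 kcal/mol.

8.5 kcal/mol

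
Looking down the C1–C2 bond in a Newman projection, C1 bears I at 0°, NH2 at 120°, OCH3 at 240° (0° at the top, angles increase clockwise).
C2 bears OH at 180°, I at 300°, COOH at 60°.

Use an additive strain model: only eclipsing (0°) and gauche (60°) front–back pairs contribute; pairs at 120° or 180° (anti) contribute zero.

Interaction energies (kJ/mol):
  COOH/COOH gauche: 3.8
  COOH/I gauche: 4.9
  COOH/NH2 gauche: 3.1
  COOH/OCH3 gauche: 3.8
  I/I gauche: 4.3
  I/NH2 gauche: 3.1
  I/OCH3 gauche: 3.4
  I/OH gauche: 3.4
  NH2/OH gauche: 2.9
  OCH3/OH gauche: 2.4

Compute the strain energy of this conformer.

This conformer is staggered. I at 0° is gauche with I at 300° (4.3); I at 0° is gauche with COOH at 60° (4.9); NH2 at 120° is gauche with OH at 180° (2.9); NH2 at 120° is gauche with COOH at 60° (3.1); OCH3 at 240° is gauche with OH at 180° (2.4); OCH3 at 240° is gauche with I at 300° (3.4). Total 21.0 kJ/mol.

21.0 kJ/mol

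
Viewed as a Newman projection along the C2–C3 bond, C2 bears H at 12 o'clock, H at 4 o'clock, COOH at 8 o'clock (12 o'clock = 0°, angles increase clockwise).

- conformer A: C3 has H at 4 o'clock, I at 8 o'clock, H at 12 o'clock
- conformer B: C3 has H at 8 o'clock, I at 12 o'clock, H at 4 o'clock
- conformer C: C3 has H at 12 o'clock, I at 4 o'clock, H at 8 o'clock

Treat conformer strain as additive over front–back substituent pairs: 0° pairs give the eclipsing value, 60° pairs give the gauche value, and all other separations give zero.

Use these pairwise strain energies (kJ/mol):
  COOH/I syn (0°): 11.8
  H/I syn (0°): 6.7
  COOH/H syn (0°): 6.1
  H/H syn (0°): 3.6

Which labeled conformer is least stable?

A

A (eclipsed): H(0°)/H(0°) eclipsed 3.6; H(120°)/H(120°) eclipsed 3.6; COOH(240°)/I(240°) eclipsed 11.8 → 19.0 kJ/mol.
B (eclipsed): H(0°)/I(0°) eclipsed 6.7; H(120°)/H(120°) eclipsed 3.6; COOH(240°)/H(240°) eclipsed 6.1 → 16.4 kJ/mol.
C (eclipsed): H(0°)/H(0°) eclipsed 3.6; H(120°)/I(120°) eclipsed 6.7; COOH(240°)/H(240°) eclipsed 6.1 → 16.4 kJ/mol.
A has the highest total (19.0 kJ/mol).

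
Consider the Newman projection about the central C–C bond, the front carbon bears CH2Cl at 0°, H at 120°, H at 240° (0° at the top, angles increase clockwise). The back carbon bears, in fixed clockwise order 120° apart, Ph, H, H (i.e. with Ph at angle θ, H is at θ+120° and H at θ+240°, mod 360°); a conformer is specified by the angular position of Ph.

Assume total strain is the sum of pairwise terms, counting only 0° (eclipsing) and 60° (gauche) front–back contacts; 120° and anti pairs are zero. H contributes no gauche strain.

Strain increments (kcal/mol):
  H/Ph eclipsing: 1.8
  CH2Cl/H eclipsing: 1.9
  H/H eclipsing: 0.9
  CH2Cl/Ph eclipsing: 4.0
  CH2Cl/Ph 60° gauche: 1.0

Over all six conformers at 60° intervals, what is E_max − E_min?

Ph at 0° (eclipsed): CH2Cl–Ph eclipsed, H–H eclipsed, H–H eclipsed; 4.0 + 0.9 + 0.9 = 5.8 kcal/mol.
Ph at 60° (staggered): CH2Cl–Ph gauche; 1.0 = 1.0 kcal/mol.
Ph at 120° (eclipsed): CH2Cl–H eclipsed, H–Ph eclipsed, H–H eclipsed; 1.9 + 1.8 + 0.9 = 4.6 kcal/mol.
Ph at 180° (staggered): no non-H gauche contacts → 0.0 kcal/mol.
Ph at 240° (eclipsed): CH2Cl–H eclipsed, H–H eclipsed, H–Ph eclipsed; 1.9 + 0.9 + 1.8 = 4.6 kcal/mol.
Ph at 300° (staggered): CH2Cl–Ph gauche; 1.0 = 1.0 kcal/mol.
Max at 0° (5.8 kcal/mol), min at 180° (0.0 kcal/mol); barrier = 5.8 kcal/mol.

5.8 kcal/mol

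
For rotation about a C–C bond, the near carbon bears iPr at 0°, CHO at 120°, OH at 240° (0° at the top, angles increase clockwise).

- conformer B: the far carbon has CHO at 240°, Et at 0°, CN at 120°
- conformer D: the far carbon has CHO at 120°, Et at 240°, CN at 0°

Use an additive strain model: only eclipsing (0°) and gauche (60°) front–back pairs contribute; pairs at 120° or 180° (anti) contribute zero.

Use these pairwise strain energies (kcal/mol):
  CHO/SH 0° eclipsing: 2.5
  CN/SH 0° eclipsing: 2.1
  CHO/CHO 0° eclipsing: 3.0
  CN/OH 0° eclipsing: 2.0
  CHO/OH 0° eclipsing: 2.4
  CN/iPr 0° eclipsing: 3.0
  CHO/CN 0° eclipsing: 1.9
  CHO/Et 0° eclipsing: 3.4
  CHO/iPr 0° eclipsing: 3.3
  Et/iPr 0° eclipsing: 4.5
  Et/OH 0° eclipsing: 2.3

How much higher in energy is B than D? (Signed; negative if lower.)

B (eclipsed): iPr(0°)/Et(0°) eclipsed 4.5; CHO(120°)/CN(120°) eclipsed 1.9; OH(240°)/CHO(240°) eclipsed 2.4 → 8.8 kcal/mol.
D (eclipsed): iPr(0°)/CN(0°) eclipsed 3.0; CHO(120°)/CHO(120°) eclipsed 3.0; OH(240°)/Et(240°) eclipsed 2.3 → 8.3 kcal/mol.
E(B) − E(D) = 8.8 − 8.3 = +0.5 kcal/mol.

+0.5 kcal/mol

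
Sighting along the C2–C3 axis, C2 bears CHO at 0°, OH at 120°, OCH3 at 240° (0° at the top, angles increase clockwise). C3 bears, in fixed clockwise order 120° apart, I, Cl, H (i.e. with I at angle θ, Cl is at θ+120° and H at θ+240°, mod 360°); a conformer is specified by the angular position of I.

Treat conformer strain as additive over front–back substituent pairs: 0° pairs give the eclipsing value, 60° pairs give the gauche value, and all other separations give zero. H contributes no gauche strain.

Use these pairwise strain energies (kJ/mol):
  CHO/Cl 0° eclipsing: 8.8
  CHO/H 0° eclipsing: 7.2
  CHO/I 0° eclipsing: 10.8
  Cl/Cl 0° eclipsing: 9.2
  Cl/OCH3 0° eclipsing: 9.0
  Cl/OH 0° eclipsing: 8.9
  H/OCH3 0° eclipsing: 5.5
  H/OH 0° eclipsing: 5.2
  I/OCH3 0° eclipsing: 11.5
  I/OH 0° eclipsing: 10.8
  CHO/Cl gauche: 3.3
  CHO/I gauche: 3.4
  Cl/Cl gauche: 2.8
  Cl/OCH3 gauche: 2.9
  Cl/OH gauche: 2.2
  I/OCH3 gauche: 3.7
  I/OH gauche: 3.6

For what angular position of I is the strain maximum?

120°

I at 0° (eclipsed): CHO–I eclipsed, OH–Cl eclipsed, OCH3–H eclipsed; 10.8 + 8.9 + 5.5 = 25.2 kJ/mol.
I at 60° (staggered): CHO–I gauche, OH–I gauche, OH–Cl gauche, OCH3–Cl gauche; 3.4 + 3.6 + 2.2 + 2.9 = 12.1 kJ/mol.
I at 120° (eclipsed): CHO–H eclipsed, OH–I eclipsed, OCH3–Cl eclipsed; 7.2 + 10.8 + 9.0 = 27.0 kJ/mol.
I at 180° (staggered): CHO–Cl gauche, OH–I gauche, OCH3–I gauche, OCH3–Cl gauche; 3.3 + 3.6 + 3.7 + 2.9 = 13.5 kJ/mol.
I at 240° (eclipsed): CHO–Cl eclipsed, OH–H eclipsed, OCH3–I eclipsed; 8.8 + 5.2 + 11.5 = 25.5 kJ/mol.
I at 300° (staggered): CHO–I gauche, CHO–Cl gauche, OH–Cl gauche, OCH3–I gauche; 3.4 + 3.3 + 2.2 + 3.7 = 12.6 kJ/mol.
The maximum (27.0 kJ/mol) occurs with I at 120°.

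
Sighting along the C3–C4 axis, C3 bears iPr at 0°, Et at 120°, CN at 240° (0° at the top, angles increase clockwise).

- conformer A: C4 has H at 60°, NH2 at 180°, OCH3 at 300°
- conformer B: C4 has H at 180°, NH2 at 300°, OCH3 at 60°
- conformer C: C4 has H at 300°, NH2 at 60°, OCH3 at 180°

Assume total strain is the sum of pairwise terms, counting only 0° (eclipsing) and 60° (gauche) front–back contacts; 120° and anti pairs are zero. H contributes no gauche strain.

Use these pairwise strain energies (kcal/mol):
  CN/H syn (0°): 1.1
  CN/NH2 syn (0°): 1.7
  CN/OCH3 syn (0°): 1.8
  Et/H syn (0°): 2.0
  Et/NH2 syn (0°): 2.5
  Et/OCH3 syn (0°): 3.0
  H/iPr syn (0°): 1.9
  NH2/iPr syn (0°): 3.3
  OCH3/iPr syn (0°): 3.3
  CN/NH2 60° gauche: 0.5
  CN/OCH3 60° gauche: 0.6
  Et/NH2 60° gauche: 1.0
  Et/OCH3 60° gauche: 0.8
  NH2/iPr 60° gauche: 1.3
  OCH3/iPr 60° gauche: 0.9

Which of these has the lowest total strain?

A is staggered. iPr at 0° is gauche with OCH3 at 300° (0.9); Et at 120° is gauche with NH2 at 180° (1.0); CN at 240° is gauche with NH2 at 180° (0.5); CN at 240° is gauche with OCH3 at 300° (0.6). Total 3.0 kcal/mol.
B is staggered. iPr at 0° is gauche with NH2 at 300° (1.3); iPr at 0° is gauche with OCH3 at 60° (0.9); Et at 120° is gauche with OCH3 at 60° (0.8); CN at 240° is gauche with NH2 at 300° (0.5). Total 3.5 kcal/mol.
C is staggered. iPr at 0° is gauche with NH2 at 60° (1.3); Et at 120° is gauche with NH2 at 60° (1.0); Et at 120° is gauche with OCH3 at 180° (0.8); CN at 240° is gauche with OCH3 at 180° (0.6). Total 3.7 kcal/mol.
A has the lowest total (3.0 kcal/mol).

A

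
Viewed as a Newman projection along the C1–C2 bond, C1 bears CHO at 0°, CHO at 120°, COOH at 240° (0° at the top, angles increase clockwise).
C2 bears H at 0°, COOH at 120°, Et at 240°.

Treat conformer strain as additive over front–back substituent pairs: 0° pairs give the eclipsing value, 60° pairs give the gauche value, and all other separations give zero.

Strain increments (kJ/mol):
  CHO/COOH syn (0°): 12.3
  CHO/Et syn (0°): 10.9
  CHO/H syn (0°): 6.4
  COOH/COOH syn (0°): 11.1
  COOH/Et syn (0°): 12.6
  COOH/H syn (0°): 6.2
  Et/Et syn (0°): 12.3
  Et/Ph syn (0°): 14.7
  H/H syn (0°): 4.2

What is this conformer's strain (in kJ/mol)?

This conformer (eclipsed): CHO–H eclipsed, CHO–COOH eclipsed, COOH–Et eclipsed; 6.4 + 12.3 + 12.6 = 31.3 kJ/mol.

31.3 kJ/mol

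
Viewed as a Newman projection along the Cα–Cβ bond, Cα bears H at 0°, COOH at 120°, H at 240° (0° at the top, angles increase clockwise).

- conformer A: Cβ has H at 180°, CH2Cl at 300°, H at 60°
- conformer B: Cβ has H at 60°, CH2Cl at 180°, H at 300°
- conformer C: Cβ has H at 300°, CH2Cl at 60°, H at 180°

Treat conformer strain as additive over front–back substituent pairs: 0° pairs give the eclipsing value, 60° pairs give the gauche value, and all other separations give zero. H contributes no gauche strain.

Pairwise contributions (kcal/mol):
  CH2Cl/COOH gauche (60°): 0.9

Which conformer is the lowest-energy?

A (staggered): no non-H gauche contacts → 0.0 kcal/mol.
B (staggered): COOH(120°)/CH2Cl(180°) gauche 0.9 → 0.9 kcal/mol.
C (staggered): COOH(120°)/CH2Cl(60°) gauche 0.9 → 0.9 kcal/mol.
A has the lowest total (0.0 kcal/mol).

A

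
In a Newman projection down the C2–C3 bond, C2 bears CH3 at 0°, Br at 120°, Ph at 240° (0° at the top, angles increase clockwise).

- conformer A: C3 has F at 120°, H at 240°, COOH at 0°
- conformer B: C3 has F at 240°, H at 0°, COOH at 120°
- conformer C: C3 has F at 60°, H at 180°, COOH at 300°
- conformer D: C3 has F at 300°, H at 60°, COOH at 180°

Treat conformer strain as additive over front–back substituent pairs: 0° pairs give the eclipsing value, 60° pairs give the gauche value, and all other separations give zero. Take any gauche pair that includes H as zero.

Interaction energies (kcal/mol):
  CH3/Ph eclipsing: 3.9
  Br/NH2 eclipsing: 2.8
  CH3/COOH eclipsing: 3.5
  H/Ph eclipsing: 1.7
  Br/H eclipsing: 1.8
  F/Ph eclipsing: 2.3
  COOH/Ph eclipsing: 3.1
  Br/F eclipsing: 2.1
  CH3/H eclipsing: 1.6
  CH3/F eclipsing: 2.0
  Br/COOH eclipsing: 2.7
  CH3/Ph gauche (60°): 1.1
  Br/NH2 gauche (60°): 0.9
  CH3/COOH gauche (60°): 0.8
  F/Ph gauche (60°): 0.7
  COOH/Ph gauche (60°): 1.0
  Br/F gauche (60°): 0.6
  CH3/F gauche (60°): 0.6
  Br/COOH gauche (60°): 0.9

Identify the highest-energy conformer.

A

A (eclipsed): CH3(0°)/COOH(0°) eclipsed 3.5; Br(120°)/F(120°) eclipsed 2.1; Ph(240°)/H(240°) eclipsed 1.7 → 7.3 kcal/mol.
B (eclipsed): CH3(0°)/H(0°) eclipsed 1.6; Br(120°)/COOH(120°) eclipsed 2.7; Ph(240°)/F(240°) eclipsed 2.3 → 6.6 kcal/mol.
C (staggered): CH3(0°)/F(60°) gauche 0.6; CH3(0°)/COOH(300°) gauche 0.8; Br(120°)/F(60°) gauche 0.6; Ph(240°)/COOH(300°) gauche 1.0 → 3.0 kcal/mol.
D (staggered): CH3(0°)/F(300°) gauche 0.6; Br(120°)/COOH(180°) gauche 0.9; Ph(240°)/F(300°) gauche 0.7; Ph(240°)/COOH(180°) gauche 1.0 → 3.2 kcal/mol.
A has the highest total (7.3 kcal/mol).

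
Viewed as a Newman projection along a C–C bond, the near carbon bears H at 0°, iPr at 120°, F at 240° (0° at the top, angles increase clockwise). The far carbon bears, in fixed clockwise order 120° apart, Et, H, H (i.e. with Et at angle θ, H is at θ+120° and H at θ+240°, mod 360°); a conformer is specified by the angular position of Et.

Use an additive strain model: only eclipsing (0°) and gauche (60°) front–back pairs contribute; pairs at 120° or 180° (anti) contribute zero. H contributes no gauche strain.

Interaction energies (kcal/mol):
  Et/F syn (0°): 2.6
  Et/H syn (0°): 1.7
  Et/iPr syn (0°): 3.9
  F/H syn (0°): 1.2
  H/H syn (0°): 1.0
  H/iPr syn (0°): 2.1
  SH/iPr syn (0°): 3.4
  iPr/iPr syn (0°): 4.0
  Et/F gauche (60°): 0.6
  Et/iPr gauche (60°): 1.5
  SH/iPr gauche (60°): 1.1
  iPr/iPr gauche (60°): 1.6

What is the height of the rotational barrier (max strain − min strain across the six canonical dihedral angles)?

Et at 0° (eclipsed): H(0°)/Et(0°) eclipsed 1.7; iPr(120°)/H(120°) eclipsed 2.1; F(240°)/H(240°) eclipsed 1.2 → 5.0 kcal/mol.
Et at 60° (staggered): iPr(120°)/Et(60°) gauche 1.5 → 1.5 kcal/mol.
Et at 120° (eclipsed): H(0°)/H(0°) eclipsed 1.0; iPr(120°)/Et(120°) eclipsed 3.9; F(240°)/H(240°) eclipsed 1.2 → 6.1 kcal/mol.
Et at 180° (staggered): iPr(120°)/Et(180°) gauche 1.5; F(240°)/Et(180°) gauche 0.6 → 2.1 kcal/mol.
Et at 240° (eclipsed): H(0°)/H(0°) eclipsed 1.0; iPr(120°)/H(120°) eclipsed 2.1; F(240°)/Et(240°) eclipsed 2.6 → 5.7 kcal/mol.
Et at 300° (staggered): F(240°)/Et(300°) gauche 0.6 → 0.6 kcal/mol.
Max at 120° (6.1 kcal/mol), min at 300° (0.6 kcal/mol); barrier = 5.5 kcal/mol.

5.5 kcal/mol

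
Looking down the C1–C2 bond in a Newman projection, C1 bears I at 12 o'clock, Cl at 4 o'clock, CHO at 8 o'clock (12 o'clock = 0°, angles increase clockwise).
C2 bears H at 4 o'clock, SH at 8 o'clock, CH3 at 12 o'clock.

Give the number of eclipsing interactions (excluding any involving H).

Non-H eclipsing pairs: I(0°)/CH3(0°); CHO(240°)/SH(240°) — 2 interactions.

2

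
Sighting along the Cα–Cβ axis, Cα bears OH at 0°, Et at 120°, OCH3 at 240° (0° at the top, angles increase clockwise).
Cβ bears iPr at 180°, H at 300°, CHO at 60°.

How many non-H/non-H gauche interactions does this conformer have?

Non-H gauche pairs: OH(0°)/CHO(60°); Et(120°)/iPr(180°); Et(120°)/CHO(60°); OCH3(240°)/iPr(180°) — 4 interactions.

4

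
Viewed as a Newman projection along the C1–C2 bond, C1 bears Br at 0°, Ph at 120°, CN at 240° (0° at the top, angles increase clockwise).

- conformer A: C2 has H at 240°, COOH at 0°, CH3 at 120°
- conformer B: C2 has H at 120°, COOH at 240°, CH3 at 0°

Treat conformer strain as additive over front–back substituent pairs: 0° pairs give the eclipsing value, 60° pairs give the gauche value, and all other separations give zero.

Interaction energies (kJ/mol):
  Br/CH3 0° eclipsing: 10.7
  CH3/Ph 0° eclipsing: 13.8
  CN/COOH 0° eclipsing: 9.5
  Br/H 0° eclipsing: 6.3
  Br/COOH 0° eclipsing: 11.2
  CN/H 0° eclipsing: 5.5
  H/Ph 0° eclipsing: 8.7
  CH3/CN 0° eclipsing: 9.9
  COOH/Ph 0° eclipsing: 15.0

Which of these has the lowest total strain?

B

A (eclipsed): Br(0°)/COOH(0°) eclipsed 11.2; Ph(120°)/CH3(120°) eclipsed 13.8; CN(240°)/H(240°) eclipsed 5.5 → 30.5 kJ/mol.
B (eclipsed): Br(0°)/CH3(0°) eclipsed 10.7; Ph(120°)/H(120°) eclipsed 8.7; CN(240°)/COOH(240°) eclipsed 9.5 → 28.9 kJ/mol.
B has the lowest total (28.9 kJ/mol).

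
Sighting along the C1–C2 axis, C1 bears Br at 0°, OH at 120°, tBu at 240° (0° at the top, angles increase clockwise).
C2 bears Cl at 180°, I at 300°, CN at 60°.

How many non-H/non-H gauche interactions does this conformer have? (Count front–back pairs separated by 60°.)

6

Non-H gauche pairs: Br(0°)/I(300°); Br(0°)/CN(60°); OH(120°)/Cl(180°); OH(120°)/CN(60°); tBu(240°)/Cl(180°); tBu(240°)/I(300°) — 6 interactions.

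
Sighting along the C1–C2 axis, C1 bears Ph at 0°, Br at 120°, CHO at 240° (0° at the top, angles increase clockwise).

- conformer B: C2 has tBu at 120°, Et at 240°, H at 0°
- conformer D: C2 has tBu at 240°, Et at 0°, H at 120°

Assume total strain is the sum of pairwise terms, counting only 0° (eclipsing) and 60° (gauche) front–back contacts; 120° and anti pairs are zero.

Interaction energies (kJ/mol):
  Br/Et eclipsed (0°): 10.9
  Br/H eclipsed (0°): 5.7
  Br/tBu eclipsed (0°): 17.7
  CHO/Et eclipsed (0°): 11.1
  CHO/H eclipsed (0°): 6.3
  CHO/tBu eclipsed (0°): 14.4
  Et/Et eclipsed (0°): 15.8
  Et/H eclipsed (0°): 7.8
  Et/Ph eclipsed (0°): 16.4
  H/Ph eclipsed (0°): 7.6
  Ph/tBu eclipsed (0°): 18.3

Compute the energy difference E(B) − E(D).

-0.1 kJ/mol

B is eclipsed. Ph at 0° is eclipsed with H at 0° (7.6); Br at 120° is eclipsed with tBu at 120° (17.7); CHO at 240° is eclipsed with Et at 240° (11.1). Total 36.4 kJ/mol.
D is eclipsed. Ph at 0° is eclipsed with Et at 0° (16.4); Br at 120° is eclipsed with H at 120° (5.7); CHO at 240° is eclipsed with tBu at 240° (14.4). Total 36.5 kJ/mol.
E(B) − E(D) = 36.4 − 36.5 = -0.1 kJ/mol.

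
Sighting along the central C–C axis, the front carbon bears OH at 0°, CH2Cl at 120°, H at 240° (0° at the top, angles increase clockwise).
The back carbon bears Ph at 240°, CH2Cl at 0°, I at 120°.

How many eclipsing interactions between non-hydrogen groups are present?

2

Non-H eclipsing pairs: OH(0°)/CH2Cl(0°); CH2Cl(120°)/I(120°) — 2 interactions.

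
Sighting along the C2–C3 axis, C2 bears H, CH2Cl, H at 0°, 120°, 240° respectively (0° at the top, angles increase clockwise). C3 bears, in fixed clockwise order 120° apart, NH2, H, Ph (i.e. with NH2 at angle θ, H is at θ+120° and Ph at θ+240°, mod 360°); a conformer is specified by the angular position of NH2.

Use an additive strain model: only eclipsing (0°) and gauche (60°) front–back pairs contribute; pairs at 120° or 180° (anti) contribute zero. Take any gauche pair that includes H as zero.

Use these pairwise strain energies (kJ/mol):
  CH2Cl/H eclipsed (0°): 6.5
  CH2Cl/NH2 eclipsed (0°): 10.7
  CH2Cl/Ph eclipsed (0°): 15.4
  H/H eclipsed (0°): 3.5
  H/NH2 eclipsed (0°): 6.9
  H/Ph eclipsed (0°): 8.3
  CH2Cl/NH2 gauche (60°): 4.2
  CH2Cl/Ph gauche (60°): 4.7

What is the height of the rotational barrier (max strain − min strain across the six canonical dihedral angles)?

21.6 kJ/mol

NH2 at 0° (eclipsed): H–NH2 eclipsed, CH2Cl–H eclipsed, H–Ph eclipsed; 6.9 + 6.5 + 8.3 = 21.7 kJ/mol.
NH2 at 60° (staggered): CH2Cl–NH2 gauche; 4.2 = 4.2 kJ/mol.
NH2 at 120° (eclipsed): H–Ph eclipsed, CH2Cl–NH2 eclipsed, H–H eclipsed; 8.3 + 10.7 + 3.5 = 22.5 kJ/mol.
NH2 at 180° (staggered): CH2Cl–NH2 gauche, CH2Cl–Ph gauche; 4.2 + 4.7 = 8.9 kJ/mol.
NH2 at 240° (eclipsed): H–H eclipsed, CH2Cl–Ph eclipsed, H–NH2 eclipsed; 3.5 + 15.4 + 6.9 = 25.8 kJ/mol.
NH2 at 300° (staggered): CH2Cl–Ph gauche; 4.7 = 4.7 kJ/mol.
Max at 240° (25.8 kJ/mol), min at 60° (4.2 kJ/mol); barrier = 21.6 kJ/mol.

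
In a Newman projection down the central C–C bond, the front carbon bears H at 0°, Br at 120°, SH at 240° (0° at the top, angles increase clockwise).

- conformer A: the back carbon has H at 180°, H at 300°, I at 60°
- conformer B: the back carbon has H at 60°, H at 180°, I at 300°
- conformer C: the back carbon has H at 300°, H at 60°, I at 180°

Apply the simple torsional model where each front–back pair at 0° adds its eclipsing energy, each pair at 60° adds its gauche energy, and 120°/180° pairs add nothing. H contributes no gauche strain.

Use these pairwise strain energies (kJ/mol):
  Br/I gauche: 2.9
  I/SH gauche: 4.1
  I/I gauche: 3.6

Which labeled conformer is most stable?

A (staggered): Br(120°)/I(60°) gauche 2.9 → 2.9 kJ/mol.
B (staggered): SH(240°)/I(300°) gauche 4.1 → 4.1 kJ/mol.
C (staggered): Br(120°)/I(180°) gauche 2.9; SH(240°)/I(180°) gauche 4.1 → 7.0 kJ/mol.
A has the lowest total (2.9 kJ/mol).

A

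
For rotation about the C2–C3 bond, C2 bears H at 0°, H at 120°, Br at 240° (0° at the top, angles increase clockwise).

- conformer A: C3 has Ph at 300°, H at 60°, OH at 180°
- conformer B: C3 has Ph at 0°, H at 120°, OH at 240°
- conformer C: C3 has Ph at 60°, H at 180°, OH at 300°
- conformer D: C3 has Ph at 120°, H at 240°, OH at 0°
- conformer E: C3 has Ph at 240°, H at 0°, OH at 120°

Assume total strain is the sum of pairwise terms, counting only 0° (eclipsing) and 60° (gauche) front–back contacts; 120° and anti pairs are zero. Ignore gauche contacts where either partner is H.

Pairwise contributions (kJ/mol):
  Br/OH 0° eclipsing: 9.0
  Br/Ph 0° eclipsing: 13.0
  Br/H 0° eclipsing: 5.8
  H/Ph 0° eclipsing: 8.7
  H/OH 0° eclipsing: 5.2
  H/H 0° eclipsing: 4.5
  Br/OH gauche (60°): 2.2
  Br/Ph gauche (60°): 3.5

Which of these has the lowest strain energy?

C

A (staggered): Br(240°)/Ph(300°) gauche 3.5; Br(240°)/OH(180°) gauche 2.2 → 5.7 kJ/mol.
B (eclipsed): H(0°)/Ph(0°) eclipsed 8.7; H(120°)/H(120°) eclipsed 4.5; Br(240°)/OH(240°) eclipsed 9.0 → 22.2 kJ/mol.
C (staggered): Br(240°)/OH(300°) gauche 2.2 → 2.2 kJ/mol.
D (eclipsed): H(0°)/OH(0°) eclipsed 5.2; H(120°)/Ph(120°) eclipsed 8.7; Br(240°)/H(240°) eclipsed 5.8 → 19.7 kJ/mol.
E (eclipsed): H(0°)/H(0°) eclipsed 4.5; H(120°)/OH(120°) eclipsed 5.2; Br(240°)/Ph(240°) eclipsed 13.0 → 22.7 kJ/mol.
C has the lowest total (2.2 kJ/mol).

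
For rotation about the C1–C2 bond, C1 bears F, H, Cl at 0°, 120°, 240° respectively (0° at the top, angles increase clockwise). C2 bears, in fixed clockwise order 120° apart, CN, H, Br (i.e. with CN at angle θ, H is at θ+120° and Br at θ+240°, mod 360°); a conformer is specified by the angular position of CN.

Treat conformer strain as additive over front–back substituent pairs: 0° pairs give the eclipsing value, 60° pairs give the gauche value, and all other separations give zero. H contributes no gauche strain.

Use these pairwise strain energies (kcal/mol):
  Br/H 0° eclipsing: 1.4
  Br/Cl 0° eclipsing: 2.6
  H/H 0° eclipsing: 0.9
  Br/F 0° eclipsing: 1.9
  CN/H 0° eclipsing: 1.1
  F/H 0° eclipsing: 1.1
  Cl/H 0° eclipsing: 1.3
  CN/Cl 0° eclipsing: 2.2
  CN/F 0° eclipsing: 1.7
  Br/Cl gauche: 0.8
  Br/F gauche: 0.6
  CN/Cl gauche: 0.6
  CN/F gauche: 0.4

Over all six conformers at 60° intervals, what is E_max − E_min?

CN at 0° is eclipsed. F at 0° is eclipsed with CN at 0° (1.7); H at 120° is eclipsed with H at 120° (0.9); Cl at 240° is eclipsed with Br at 240° (2.6). Total 5.2 kcal/mol.
CN at 60° is staggered. F at 0° is gauche with CN at 60° (0.4); F at 0° is gauche with Br at 300° (0.6); Cl at 240° is gauche with Br at 300° (0.8). Total 1.8 kcal/mol.
CN at 120° is eclipsed. F at 0° is eclipsed with Br at 0° (1.9); H at 120° is eclipsed with CN at 120° (1.1); Cl at 240° is eclipsed with H at 240° (1.3). Total 4.3 kcal/mol.
CN at 180° is staggered. F at 0° is gauche with Br at 60° (0.6); Cl at 240° is gauche with CN at 180° (0.6). Total 1.2 kcal/mol.
CN at 240° is eclipsed. F at 0° is eclipsed with H at 0° (1.1); H at 120° is eclipsed with Br at 120° (1.4); Cl at 240° is eclipsed with CN at 240° (2.2). Total 4.7 kcal/mol.
CN at 300° is staggered. F at 0° is gauche with CN at 300° (0.4); Cl at 240° is gauche with CN at 300° (0.6); Cl at 240° is gauche with Br at 180° (0.8). Total 1.8 kcal/mol.
Max at 0° (5.2 kcal/mol), min at 180° (1.2 kcal/mol); barrier = 4.0 kcal/mol.

4.0 kcal/mol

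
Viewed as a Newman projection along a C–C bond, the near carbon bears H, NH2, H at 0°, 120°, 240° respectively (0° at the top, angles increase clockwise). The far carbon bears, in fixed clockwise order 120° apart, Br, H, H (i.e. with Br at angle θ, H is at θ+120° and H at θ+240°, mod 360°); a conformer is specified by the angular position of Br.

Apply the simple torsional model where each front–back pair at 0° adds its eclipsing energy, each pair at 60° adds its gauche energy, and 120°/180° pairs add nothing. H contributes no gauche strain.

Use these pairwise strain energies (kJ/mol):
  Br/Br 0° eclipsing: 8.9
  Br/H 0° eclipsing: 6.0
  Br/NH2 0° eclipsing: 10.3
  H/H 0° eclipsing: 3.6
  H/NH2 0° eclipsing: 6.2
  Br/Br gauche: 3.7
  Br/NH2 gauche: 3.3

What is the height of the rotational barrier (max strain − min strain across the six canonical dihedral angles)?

17.5 kJ/mol

Br at 0° is eclipsed. H at 0° is eclipsed with Br at 0° (6.0); NH2 at 120° is eclipsed with H at 120° (6.2); H at 240° is eclipsed with H at 240° (3.6). Total 15.8 kJ/mol.
Br at 60° is staggered. NH2 at 120° is gauche with Br at 60° (3.3). Total 3.3 kJ/mol.
Br at 120° is eclipsed. H at 0° is eclipsed with H at 0° (3.6); NH2 at 120° is eclipsed with Br at 120° (10.3); H at 240° is eclipsed with H at 240° (3.6). Total 17.5 kJ/mol.
Br at 180° is staggered. NH2 at 120° is gauche with Br at 180° (3.3). Total 3.3 kJ/mol.
Br at 240° is eclipsed. H at 0° is eclipsed with H at 0° (3.6); NH2 at 120° is eclipsed with H at 120° (6.2); H at 240° is eclipsed with Br at 240° (6.0). Total 15.8 kJ/mol.
Br at 300° (staggered): no non-H gauche contacts → 0.0 kJ/mol.
Max at 120° (17.5 kJ/mol), min at 300° (0.0 kJ/mol); barrier = 17.5 kJ/mol.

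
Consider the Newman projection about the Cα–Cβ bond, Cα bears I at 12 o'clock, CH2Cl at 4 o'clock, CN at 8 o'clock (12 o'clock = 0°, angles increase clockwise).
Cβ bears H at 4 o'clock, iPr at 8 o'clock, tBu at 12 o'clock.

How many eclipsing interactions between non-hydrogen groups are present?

2

Non-H eclipsing pairs: I(0°)/tBu(0°); CN(240°)/iPr(240°) — 2 interactions.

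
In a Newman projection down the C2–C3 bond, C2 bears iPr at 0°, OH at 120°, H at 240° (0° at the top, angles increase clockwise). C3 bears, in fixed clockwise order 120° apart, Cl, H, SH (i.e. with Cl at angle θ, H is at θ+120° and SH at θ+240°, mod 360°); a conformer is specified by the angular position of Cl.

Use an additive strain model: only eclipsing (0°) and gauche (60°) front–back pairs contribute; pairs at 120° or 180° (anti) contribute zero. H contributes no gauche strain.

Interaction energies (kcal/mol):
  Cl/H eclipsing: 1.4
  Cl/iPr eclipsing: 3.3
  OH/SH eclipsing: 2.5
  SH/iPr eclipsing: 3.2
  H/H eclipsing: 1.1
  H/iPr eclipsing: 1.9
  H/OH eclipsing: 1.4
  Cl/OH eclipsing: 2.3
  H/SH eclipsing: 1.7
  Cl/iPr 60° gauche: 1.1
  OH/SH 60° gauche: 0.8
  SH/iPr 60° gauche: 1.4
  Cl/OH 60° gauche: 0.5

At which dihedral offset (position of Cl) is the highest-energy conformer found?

120°

Cl at 0° (eclipsed): iPr(0°)/Cl(0°) eclipsed 3.3; OH(120°)/H(120°) eclipsed 1.4; H(240°)/SH(240°) eclipsed 1.7 → 6.4 kcal/mol.
Cl at 60° (staggered): iPr(0°)/Cl(60°) gauche 1.1; iPr(0°)/SH(300°) gauche 1.4; OH(120°)/Cl(60°) gauche 0.5 → 3.0 kcal/mol.
Cl at 120° (eclipsed): iPr(0°)/SH(0°) eclipsed 3.2; OH(120°)/Cl(120°) eclipsed 2.3; H(240°)/H(240°) eclipsed 1.1 → 6.6 kcal/mol.
Cl at 180° (staggered): iPr(0°)/SH(60°) gauche 1.4; OH(120°)/Cl(180°) gauche 0.5; OH(120°)/SH(60°) gauche 0.8 → 2.7 kcal/mol.
Cl at 240° (eclipsed): iPr(0°)/H(0°) eclipsed 1.9; OH(120°)/SH(120°) eclipsed 2.5; H(240°)/Cl(240°) eclipsed 1.4 → 5.8 kcal/mol.
Cl at 300° (staggered): iPr(0°)/Cl(300°) gauche 1.1; OH(120°)/SH(180°) gauche 0.8 → 1.9 kcal/mol.
The maximum (6.6 kcal/mol) occurs with Cl at 120°.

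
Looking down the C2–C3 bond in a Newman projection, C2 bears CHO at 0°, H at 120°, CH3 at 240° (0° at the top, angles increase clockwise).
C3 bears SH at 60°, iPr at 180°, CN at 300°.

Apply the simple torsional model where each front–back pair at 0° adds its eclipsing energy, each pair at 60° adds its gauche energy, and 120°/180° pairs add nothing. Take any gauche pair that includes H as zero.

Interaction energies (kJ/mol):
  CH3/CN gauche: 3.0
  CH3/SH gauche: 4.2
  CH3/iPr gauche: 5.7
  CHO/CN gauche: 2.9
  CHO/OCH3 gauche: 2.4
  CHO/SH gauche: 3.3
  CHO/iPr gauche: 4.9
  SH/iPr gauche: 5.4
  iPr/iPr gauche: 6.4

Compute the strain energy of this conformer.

This conformer (staggered): CHO(0°)/SH(60°) gauche 3.3; CHO(0°)/CN(300°) gauche 2.9; CH3(240°)/iPr(180°) gauche 5.7; CH3(240°)/CN(300°) gauche 3.0 → 14.9 kJ/mol.

14.9 kJ/mol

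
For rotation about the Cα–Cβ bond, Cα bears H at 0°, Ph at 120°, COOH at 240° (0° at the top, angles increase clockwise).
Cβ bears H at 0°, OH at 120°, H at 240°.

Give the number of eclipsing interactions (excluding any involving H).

Non-H eclipsing pairs: Ph(120°)/OH(120°) — 1 interaction.

1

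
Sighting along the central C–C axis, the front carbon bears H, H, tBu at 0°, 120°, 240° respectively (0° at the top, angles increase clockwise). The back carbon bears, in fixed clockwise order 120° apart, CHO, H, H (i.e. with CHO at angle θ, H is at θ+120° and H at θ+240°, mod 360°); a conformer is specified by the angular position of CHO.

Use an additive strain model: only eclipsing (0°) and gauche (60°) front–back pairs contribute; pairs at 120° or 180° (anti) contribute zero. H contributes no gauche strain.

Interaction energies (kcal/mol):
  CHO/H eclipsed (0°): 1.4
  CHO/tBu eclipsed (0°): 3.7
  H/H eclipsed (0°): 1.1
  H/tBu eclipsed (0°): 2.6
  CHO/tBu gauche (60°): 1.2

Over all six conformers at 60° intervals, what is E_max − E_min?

CHO at 0° is eclipsed. H at 0° is eclipsed with CHO at 0° (1.4); H at 120° is eclipsed with H at 120° (1.1); tBu at 240° is eclipsed with H at 240° (2.6). Total 5.1 kcal/mol.
CHO at 60° (staggered): no non-H gauche contacts → 0.0 kcal/mol.
CHO at 120° is eclipsed. H at 0° is eclipsed with H at 0° (1.1); H at 120° is eclipsed with CHO at 120° (1.4); tBu at 240° is eclipsed with H at 240° (2.6). Total 5.1 kcal/mol.
CHO at 180° is staggered. tBu at 240° is gauche with CHO at 180° (1.2). Total 1.2 kcal/mol.
CHO at 240° is eclipsed. H at 0° is eclipsed with H at 0° (1.1); H at 120° is eclipsed with H at 120° (1.1); tBu at 240° is eclipsed with CHO at 240° (3.7). Total 5.9 kcal/mol.
CHO at 300° is staggered. tBu at 240° is gauche with CHO at 300° (1.2). Total 1.2 kcal/mol.
Max at 240° (5.9 kcal/mol), min at 60° (0.0 kcal/mol); barrier = 5.9 kcal/mol.

5.9 kcal/mol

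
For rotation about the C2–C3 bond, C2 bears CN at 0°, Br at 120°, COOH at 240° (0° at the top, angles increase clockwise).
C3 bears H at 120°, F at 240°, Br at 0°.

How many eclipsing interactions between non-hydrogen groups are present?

Non-H eclipsing pairs: CN(0°)/Br(0°); COOH(240°)/F(240°) — 2 interactions.

2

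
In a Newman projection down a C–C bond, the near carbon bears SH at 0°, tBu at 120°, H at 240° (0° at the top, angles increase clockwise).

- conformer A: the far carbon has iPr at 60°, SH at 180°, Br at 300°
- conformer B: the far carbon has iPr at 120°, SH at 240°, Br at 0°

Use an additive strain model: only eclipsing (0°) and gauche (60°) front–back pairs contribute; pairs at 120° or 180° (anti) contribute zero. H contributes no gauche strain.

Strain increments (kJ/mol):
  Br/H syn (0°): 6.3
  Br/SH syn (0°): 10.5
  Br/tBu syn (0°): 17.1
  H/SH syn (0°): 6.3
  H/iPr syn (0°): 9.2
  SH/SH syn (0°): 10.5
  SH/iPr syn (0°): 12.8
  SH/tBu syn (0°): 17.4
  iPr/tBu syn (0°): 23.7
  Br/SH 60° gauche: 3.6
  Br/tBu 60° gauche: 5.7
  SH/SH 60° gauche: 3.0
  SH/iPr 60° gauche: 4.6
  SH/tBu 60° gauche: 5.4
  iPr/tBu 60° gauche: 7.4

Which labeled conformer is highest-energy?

B

A (staggered): SH(0°)/iPr(60°) gauche 4.6; SH(0°)/Br(300°) gauche 3.6; tBu(120°)/iPr(60°) gauche 7.4; tBu(120°)/SH(180°) gauche 5.4 → 21.0 kJ/mol.
B (eclipsed): SH(0°)/Br(0°) eclipsed 10.5; tBu(120°)/iPr(120°) eclipsed 23.7; H(240°)/SH(240°) eclipsed 6.3 → 40.5 kJ/mol.
B has the highest total (40.5 kJ/mol).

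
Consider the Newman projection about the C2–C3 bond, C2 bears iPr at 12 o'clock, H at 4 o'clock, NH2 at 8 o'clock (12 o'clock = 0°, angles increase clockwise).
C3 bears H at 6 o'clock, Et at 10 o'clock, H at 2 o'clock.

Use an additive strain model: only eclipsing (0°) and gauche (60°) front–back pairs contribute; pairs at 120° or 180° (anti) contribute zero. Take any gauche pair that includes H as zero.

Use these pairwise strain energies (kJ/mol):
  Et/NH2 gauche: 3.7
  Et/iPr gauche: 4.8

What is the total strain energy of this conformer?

This conformer (staggered): iPr–Et gauche, NH2–Et gauche; 4.8 + 3.7 = 8.5 kJ/mol.

8.5 kJ/mol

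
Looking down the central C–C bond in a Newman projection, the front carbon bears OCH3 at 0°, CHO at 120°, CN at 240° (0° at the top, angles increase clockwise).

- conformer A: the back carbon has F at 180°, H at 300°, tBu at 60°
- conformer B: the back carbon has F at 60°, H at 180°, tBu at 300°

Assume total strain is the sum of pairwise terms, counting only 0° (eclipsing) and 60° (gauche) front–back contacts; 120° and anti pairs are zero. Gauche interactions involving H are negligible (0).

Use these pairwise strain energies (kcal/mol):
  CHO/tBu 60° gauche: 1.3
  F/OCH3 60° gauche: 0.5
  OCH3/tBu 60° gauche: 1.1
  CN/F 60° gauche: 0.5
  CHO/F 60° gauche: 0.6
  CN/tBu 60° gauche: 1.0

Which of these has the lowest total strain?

B

A (staggered): OCH3–tBu gauche, CHO–F gauche, CHO–tBu gauche, CN–F gauche; 1.1 + 0.6 + 1.3 + 0.5 = 3.5 kcal/mol.
B (staggered): OCH3–F gauche, OCH3–tBu gauche, CHO–F gauche, CN–tBu gauche; 0.5 + 1.1 + 0.6 + 1.0 = 3.2 kcal/mol.
B has the lowest total (3.2 kcal/mol).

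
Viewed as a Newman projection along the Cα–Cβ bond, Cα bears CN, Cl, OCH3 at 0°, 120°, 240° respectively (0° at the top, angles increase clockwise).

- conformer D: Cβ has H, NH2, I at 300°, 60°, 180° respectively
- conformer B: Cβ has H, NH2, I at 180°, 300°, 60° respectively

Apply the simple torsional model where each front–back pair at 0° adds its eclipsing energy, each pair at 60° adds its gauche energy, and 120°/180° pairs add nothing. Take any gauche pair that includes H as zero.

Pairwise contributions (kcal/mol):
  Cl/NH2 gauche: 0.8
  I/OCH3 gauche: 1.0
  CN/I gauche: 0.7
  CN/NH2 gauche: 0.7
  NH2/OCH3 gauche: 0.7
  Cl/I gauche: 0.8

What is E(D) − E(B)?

D (staggered): CN–NH2 gauche, Cl–NH2 gauche, Cl–I gauche, OCH3–I gauche; 0.7 + 0.8 + 0.8 + 1.0 = 3.3 kcal/mol.
B (staggered): CN–NH2 gauche, CN–I gauche, Cl–I gauche, OCH3–NH2 gauche; 0.7 + 0.7 + 0.8 + 0.7 = 2.9 kcal/mol.
E(D) − E(B) = 3.3 − 2.9 = +0.4 kcal/mol.

+0.4 kcal/mol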